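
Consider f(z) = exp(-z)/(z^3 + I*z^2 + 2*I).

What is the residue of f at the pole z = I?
Write f(z) = P(z)/Q(z) with P(z) = exp(-z) and Q(z) = z^3 + I*z^2 + 2*I.
The denominator factors as Q(z) = (z + 1 + I)*(z - 1 + I)*(z - I), so z = I is a simple zero of Q and P is analytic there; z = I is therefore a simple pole and
  Res(f, z₀) = P(z₀)/Q'(z₀).

Q'(z) = 3*z^2 + 2*I*z, so Q'(I) = -5.
P(I) = exp(-I).

Res(f, I) = (exp(-I))/(-5) = -exp(-I)/5

Final answer: -exp(-I)/5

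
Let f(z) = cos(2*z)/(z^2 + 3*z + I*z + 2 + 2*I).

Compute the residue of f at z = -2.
Write f(z) = P(z)/Q(z) with P(z) = cos(2*z) and Q(z) = z^2 + 3*z + I*z + 2 + 2*I.
The denominator factors as Q(z) = (z + 2)*(z + 1 + I), so z = -2 is a simple zero of Q and P is analytic there; z = -2 is therefore a simple pole and
  Res(f, z₀) = P(z₀)/Q'(z₀).

Q'(z) = 2*z + 3 + I, so Q'(-2) = -1 + I.
P(-2) = cos(4).

Res(f, -2) = (cos(4))/(-1 + I) = (-1/2 - I/2)*cos(4)

Final answer: (-1/2 - I/2)*cos(4)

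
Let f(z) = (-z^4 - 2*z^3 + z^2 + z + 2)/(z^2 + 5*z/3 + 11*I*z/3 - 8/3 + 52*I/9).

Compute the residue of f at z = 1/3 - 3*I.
1171/189 - 6326*I/189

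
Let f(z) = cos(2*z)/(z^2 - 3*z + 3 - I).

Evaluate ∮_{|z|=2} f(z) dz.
By the residue theorem, ∮_C f(z) dz = 2πi · (sum of the residues of f at the poles inside |z| = 2).

The denominator factors as (z - 1 + I)*(z - 2 - I), so the singularities of f are simple poles at z = 1 - I, z = 2 + I.
  |1 - I|² = 2 < 4 = 2², so this pole is inside the contour.
  |2 + I|² = 5 > 4 = 2², so this pole is outside the contour.

With P(z) = cos(2*z) and Q(z) = z^2 - 3*z + 3 - I, each pole is simple, so Res(f, z₀) = P(z₀)/Q'(z₀) with Q'(z) = 2*z - 3.
  Res(f, 1 - I) = P(1 - I)/Q'(1 - I) = (cos(2 - 2*I))/(-1 - 2*I) = (-1/5 + 2*I/5)*cos(2 - 2*I)

∮_C f(z) dz = 2πi · ((-1/5 + 2*I/5)*cos(2 - 2*I)) = pi*(-4/5 - 2*I/5)*cos(2 - 2*I)

Final answer: pi*(-4/5 - 2*I/5)*cos(2 - 2*I)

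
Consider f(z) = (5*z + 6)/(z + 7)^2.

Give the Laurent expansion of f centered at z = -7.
-29/(z + 7)^2 + 5/(z + 7)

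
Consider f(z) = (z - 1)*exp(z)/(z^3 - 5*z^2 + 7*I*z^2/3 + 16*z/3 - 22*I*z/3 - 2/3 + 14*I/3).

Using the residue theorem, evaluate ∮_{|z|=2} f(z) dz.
By the residue theorem, ∮_C f(z) dz = 2πi · (sum of the residues of f at the poles inside |z| = 2).

The denominator factors as (z - 1 + I/3)*(z - 3 + I)*(z - 1 + I), so the singularities of f are simple poles at z = 1 - I/3, z = 3 - I, z = 1 - I.
  |1 - I/3|² = 10/9 < 4 = 2², so this pole is inside the contour.
  |3 - I|² = 10 > 4 = 2², so this pole is outside the contour.
  |1 - I|² = 2 < 4 = 2², so this pole is inside the contour.

With P(z) = (z - 1)*exp(z) and Q(z) = z^3 - 5*z^2 + 7*I*z^2/3 + 16*z/3 - 22*I*z/3 - 2/3 + 14*I/3, each pole is simple, so Res(f, z₀) = P(z₀)/Q'(z₀) with Q'(z) = 3*z^2 - 10*z + 14*I*z/3 + 16/3 - 22*I/3.
  Res(f, 1 - I/3) = P(1 - I/3)/Q'(1 - I/3) = (-I*exp(1 - I/3)/3)/(-4/9 - 4*I/3) = (9/40 + 3*I/40)*exp(1 - I/3)
  Res(f, 1 - I) = P(1 - I)/Q'(1 - I) = (-I*exp(1 - I))/(4*I/3) = -3*exp(1 - I)/4

Sum of residues inside C: (9/40 + 3*I/40)*exp(1 - I/3) - 3*exp(1 - I)/4
∮_C f(z) dz = 2πi · ((9/40 + 3*I/40)*exp(1 - I/3) - 3*exp(1 - I)/4) = -3*I*pi*exp(1 - I)/2 + pi*(-3/20 + 9*I/20)*exp(1 - I/3)

Final answer: -3*I*pi*exp(1 - I)/2 + pi*(-3/20 + 9*I/20)*exp(1 - I/3)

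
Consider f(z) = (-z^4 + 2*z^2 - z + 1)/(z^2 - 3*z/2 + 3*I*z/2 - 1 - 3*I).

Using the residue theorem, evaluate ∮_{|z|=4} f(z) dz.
pi*(9/2 - 13*I/2)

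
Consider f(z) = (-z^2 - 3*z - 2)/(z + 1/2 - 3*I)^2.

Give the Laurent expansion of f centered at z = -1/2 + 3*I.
(33/4 - 6*I)/(z + 1/2 - 3*I)^2 + (-2 - 6*I)/(z + 1/2 - 3*I) - 1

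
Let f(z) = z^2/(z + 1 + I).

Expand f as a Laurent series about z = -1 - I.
2*I/(z + 1 + I) - 2 - 2*I + (z + 1 + I)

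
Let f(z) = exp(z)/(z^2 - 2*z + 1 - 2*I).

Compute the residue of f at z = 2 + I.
(1/4 - I/4)*exp(2 + I)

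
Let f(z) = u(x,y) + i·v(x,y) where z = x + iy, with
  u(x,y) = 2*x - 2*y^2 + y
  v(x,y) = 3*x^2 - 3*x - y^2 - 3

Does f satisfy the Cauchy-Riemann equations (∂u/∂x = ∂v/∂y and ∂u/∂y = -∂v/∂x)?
∂u/∂x = 2
∂v/∂y = -2*y
∂u/∂y = 1 - 4*y
∂v/∂x = 6*x - 3
∂u/∂x ≠ ∂v/∂y and ∂u/∂y ≠ -∂v/∂x; the Cauchy-Riemann equations are not satisfied, so f is not analytic.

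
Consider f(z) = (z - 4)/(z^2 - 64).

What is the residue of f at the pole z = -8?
Write f(z) = P(z)/Q(z) with P(z) = z - 4 and Q(z) = z^2 - 64.
The denominator factors as Q(z) = (z + 8)*(z - 8), so z = -8 is a simple zero of Q and P is analytic there; z = -8 is therefore a simple pole and
  Res(f, z₀) = P(z₀)/Q'(z₀).

Q'(z) = 2*z, so Q'(-8) = -16.
P(-8) = -12.

Res(f, -8) = (-12)/(-16) = 3/4

Final answer: 3/4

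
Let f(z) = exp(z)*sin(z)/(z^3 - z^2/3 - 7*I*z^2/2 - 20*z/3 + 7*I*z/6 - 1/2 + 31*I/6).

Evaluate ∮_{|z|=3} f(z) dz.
By the residue theorem, ∮_C f(z) dz = 2πi · (sum of the residues of f at the poles inside |z| = 3).

The denominator factors as (z - 2 - I)*(z + 2/3 - 3*I/2)*(z + 1 - I), so the singularities of f are simple poles at z = 2 + I, z = -2/3 + 3*I/2, z = -1 + I.
  |2 + I|² = 5 < 9 = 3², so this pole is inside the contour.
  |-2/3 + 3*I/2|² = 97/36 < 9 = 3², so this pole is inside the contour.
  |-1 + I|² = 2 < 9 = 3², so this pole is inside the contour.

With P(z) = exp(z)*sin(z) and Q(z) = z^3 - z^2/3 - 7*I*z^2/2 - 20*z/3 + 7*I*z/6 - 1/2 + 31*I/6, each pole is simple, so Res(f, z₀) = P(z₀)/Q'(z₀) with Q'(z) = 3*z^2 - 2*z/3 - 7*I*z - 20/3 + 7*I/6.
  Res(f, 2 + I) = P(2 + I)/Q'(2 + I) = (exp(2 + I)*sin(2 + I))/(8 - 3*I/2) = (32/265 + 6*I/265)*exp(2 + I)*sin(2 + I)
  Res(f, -2/3 + 3*I/2) = P(-2/3 + 3*I/2)/Q'(-2/3 + 3*I/2) = (-exp(-2/3 + 3*I/2)*sin(2/3 - 3*I/2))/(-41/36 - 7*I/6) = (1476/3445 - 1512*I/3445)*exp(-2/3 + 3*I/2)*sin(2/3 - 3*I/2)
  Res(f, -1 + I) = P(-1 + I)/Q'(-1 + I) = (-exp(-1 + I)*sin(1 - I))/(1 + 3*I/2) = (-4/13 + 6*I/13)*exp(-1 + I)*sin(1 - I)

Sum of residues inside C: (1476/3445 - 1512*I/3445)*exp(-2/3 + 3*I/2)*sin(2/3 - 3*I/2) + (-4/13 + 6*I/13)*exp(-1 + I)*sin(1 - I) + (32/265 + 6*I/265)*exp(2 + I)*sin(2 + I)
∮_C f(z) dz = 2πi · ((1476/3445 - 1512*I/3445)*exp(-2/3 + 3*I/2)*sin(2/3 - 3*I/2) + (-4/13 + 6*I/13)*exp(-1 + I)*sin(1 - I) + (32/265 + 6*I/265)*exp(2 + I)*sin(2 + I)) = pi*(-12/13 - 8*I/13)*exp(-1 + I)*sin(1 - I) + pi*(3024/3445 + 2952*I/3445)*exp(-2/3 + 3*I/2)*sin(2/3 - 3*I/2) + pi*(-12/265 + 64*I/265)*exp(2 + I)*sin(2 + I)

Final answer: pi*(-12/13 - 8*I/13)*exp(-1 + I)*sin(1 - I) + pi*(3024/3445 + 2952*I/3445)*exp(-2/3 + 3*I/2)*sin(2/3 - 3*I/2) + pi*(-12/265 + 64*I/265)*exp(2 + I)*sin(2 + I)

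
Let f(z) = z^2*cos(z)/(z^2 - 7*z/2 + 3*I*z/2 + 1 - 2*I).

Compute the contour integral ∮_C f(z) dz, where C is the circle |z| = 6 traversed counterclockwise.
By the residue theorem, ∮_C f(z) dz = 2πi · (sum of the residues of f at the poles inside |z| = 6).

The denominator factors as (z - 3 + I)*(z - 1/2 + I/2), so the singularities of f are simple poles at z = 3 - I, z = 1/2 - I/2.
  |3 - I|² = 10 < 36 = 6², so this pole is inside the contour.
  |1/2 - I/2|² = 1/2 < 36 = 6², so this pole is inside the contour.

With P(z) = z^2*cos(z) and Q(z) = z^2 - 7*z/2 + 3*I*z/2 + 1 - 2*I, each pole is simple, so Res(f, z₀) = P(z₀)/Q'(z₀) with Q'(z) = 2*z - 7/2 + 3*I/2.
  Res(f, 3 - I) = P(3 - I)/Q'(3 - I) = ((8 - 6*I)*cos(3 - I))/(5/2 - I/2) = (46/13 - 22*I/13)*cos(3 - I)
  Res(f, 1/2 - I/2) = P(1/2 - I/2)/Q'(1/2 - I/2) = (-I*cos(1/2 - I/2)/2)/(-5/2 + I/2) = (-1/26 + 5*I/26)*cos(1/2 - I/2)

Sum of residues inside C: (-1/26 + 5*I/26)*cos(1/2 - I/2) + (46/13 - 22*I/13)*cos(3 - I)
∮_C f(z) dz = 2πi · ((-1/26 + 5*I/26)*cos(1/2 - I/2) + (46/13 - 22*I/13)*cos(3 - I)) = pi*(44/13 + 92*I/13)*cos(3 - I) + pi*(-5/13 - I/13)*cos(1/2 - I/2)

Final answer: pi*(44/13 + 92*I/13)*cos(3 - I) + pi*(-5/13 - I/13)*cos(1/2 - I/2)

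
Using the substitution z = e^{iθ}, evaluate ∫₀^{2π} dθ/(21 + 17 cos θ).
Let J = ∫₀^{2π} dθ/(21 + 17 cos θ).
Put z = e^{iθ}: then cos θ = (z + 1/z)/2, dθ = dz/(iz), and z runs once counterclockwise around |z| = 1:
  J = ∮_{|z|=1} 1/(21 + 17*(z + 1/z)/2) · dz/(iz) = (2/i) ∮_{|z|=1} dz/(17*z^2 + 42*z + 17).
The roots of 17*z^2 + 42*z + 17 are z = (-21 ± sqrt(21^2 - 17^2))/17, with sqrt(152) = 2*sqrt(38); their product is 1, so only z₊ = -21/17 + 2*sqrt(38)/17 lies inside the unit circle (z₋ = -21/17 - 2*sqrt(38)/17 lies outside).
z₊ is a simple zero of q(z) = 17*z^2 + 42*z + 17, so Res(1/q, z₊) = 1/q'(z₊) with q'(z) = 34*z + 42; and q'(z₊) = 17*(z₊ - z₋) = 4*sqrt(38).
Therefore J = (2/i) · 2πi · 1/(4*sqrt(38)) = 2*pi/(2*sqrt(38)) = sqrt(38)*pi/38

Final answer: sqrt(38)*pi/38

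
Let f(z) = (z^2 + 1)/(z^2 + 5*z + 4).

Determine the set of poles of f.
The singularities of f are the zeros of the denominator. Factoring,
  z^2 + 5*z + 4 = (z + 1)*(z + 4)
so the candidates are z = -1, z = -4.

Check the numerator P(z) = z^2 + 1 at each one:
  P(-1) = 2 ≠ 0, so z = -1 is a (simple) pole.
  P(-4) = 17 ≠ 0, so z = -4 is a (simple) pole.

Poles of f: {-4, -1}

Final answer: {-4, -1}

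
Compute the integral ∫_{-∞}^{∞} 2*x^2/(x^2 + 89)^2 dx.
Let f(z) = 2*z^2/(z^2 + 89)^2. The denominator has no real zeros and deg Q - deg P = 2 ≥ 2, so the integral of f over the upper semicircle |z| = R tends to 0 as R → ∞. Closing the contour in the upper half-plane,
  ∫_{-∞}^{∞} f(x) dx = 2πi · Σ Res(f, z_k)  over the poles with Im z_k > 0.

Zeros of the denominator: z^2 + 89 = 0 gives z = ±sqrt(89)*I.
Upper half-plane: z = sqrt(89)*I (a pole of order 2).

Write f(z) = g(z)/(z - sqrt(89)*I)^2 with g(z) = 2*z^2/(z + sqrt(89)*I)^2. For a double pole, Res(f, z₀) = g'(z₀):
  g'(z) = 4*sqrt(89)*I*z/(z + sqrt(89)*I)^3
  Res(f, sqrt(89)*I) = g'(sqrt(89)*I) = -sqrt(89)*I/178

∫_{-∞}^{∞} f(x) dx = 2πi · (-sqrt(89)*I/178) = sqrt(89)*pi/89

Final answer: sqrt(89)*pi/89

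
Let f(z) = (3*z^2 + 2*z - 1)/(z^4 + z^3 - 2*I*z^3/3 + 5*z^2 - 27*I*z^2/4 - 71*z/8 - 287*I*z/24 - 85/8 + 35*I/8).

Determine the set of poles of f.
The singularities of f are the zeros of the denominator. Factoring,
  z^4 + z^3 - 2*I*z^3/3 + 5*z^2 - 27*I*z^2/4 - 71*z/8 - 287*I*z/24 - 85/8 + 35*I/8 = (z - 1 - 3*I/2)*(z - 1/2 - 3*I/2)*(z + 1 - 2*I/3)*(z + 3/2 + 3*I)
so the candidates are z = 1 + 3*I/2, z = 1/2 + 3*I/2, z = -1 + 2*I/3, z = -3/2 - 3*I.

Check the numerator P(z) = 3*z^2 + 2*z - 1 at each one:
  P(1 + 3*I/2) = -11/4 + 12*I ≠ 0, so z = 1 + 3*I/2 is a (simple) pole.
  P(1/2 + 3*I/2) = -6 + 15*I/2 ≠ 0, so z = 1/2 + 3*I/2 is a (simple) pole.
  P(-1 + 2*I/3) = -4/3 - 8*I/3 ≠ 0, so z = -1 + 2*I/3 is a (simple) pole.
  P(-3/2 - 3*I) = -97/4 + 21*I ≠ 0, so z = -3/2 - 3*I is a (simple) pole.

Poles of f: {-3/2 - 3*I, -1 + 2*I/3, 1/2 + 3*I/2, 1 + 3*I/2}

Final answer: {-3/2 - 3*I, -1 + 2*I/3, 1/2 + 3*I/2, 1 + 3*I/2}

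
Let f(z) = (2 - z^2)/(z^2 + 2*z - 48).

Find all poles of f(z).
The singularities of f are the zeros of the denominator. Factoring,
  z^2 + 2*z - 48 = (z - 6)*(z + 8)
so the candidates are z = 6, z = -8.

Check the numerator P(z) = 2 - z^2 at each one:
  P(6) = -34 ≠ 0, so z = 6 is a (simple) pole.
  P(-8) = -62 ≠ 0, so z = -8 is a (simple) pole.

Poles of f: {-8, 6}

Final answer: {-8, 6}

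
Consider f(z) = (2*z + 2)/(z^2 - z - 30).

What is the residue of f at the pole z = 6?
14/11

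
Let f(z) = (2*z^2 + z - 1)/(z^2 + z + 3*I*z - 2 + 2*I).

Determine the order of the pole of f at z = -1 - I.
Factor the denominator:
  z^2 + z + 3*I*z - 2 + 2*I = (z + 1 + I)*(z + 2*I)

The numerator P(z) = 2*z^2 + z - 1 has P(-1 - I) = -2 + 3*I ≠ 0, so no factor of (z + 1 + I) cancels.
Near z = -1 - I we can therefore write f(z) = g(z)/(z + 1 + I) with g analytic at -1 - I and g(-1 - I) ≠ 0 (g is the numerator divided by the remaining denominator factors).

Hence z = -1 - I is a pole of order 1.

Final answer: 1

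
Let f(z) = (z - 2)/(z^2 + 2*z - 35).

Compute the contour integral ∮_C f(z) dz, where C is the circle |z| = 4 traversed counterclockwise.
0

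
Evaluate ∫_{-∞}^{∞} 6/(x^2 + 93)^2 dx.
Let f(z) = 6/(z^2 + 93)^2. The denominator has no real zeros and deg Q - deg P = 4 ≥ 2, so the integral of f over the upper semicircle |z| = R tends to 0 as R → ∞. Closing the contour in the upper half-plane,
  ∫_{-∞}^{∞} f(x) dx = 2πi · Σ Res(f, z_k)  over the poles with Im z_k > 0.

Zeros of the denominator: z^2 + 93 = 0 gives z = ±sqrt(93)*I.
Upper half-plane: z = sqrt(93)*I (a pole of order 2).

Write f(z) = g(z)/(z - sqrt(93)*I)^2 with g(z) = 6/(z + sqrt(93)*I)^2. For a double pole, Res(f, z₀) = g'(z₀):
  g'(z) = -12/(z + sqrt(93)*I)^3
  Res(f, sqrt(93)*I) = g'(sqrt(93)*I) = -sqrt(93)*I/5766

∫_{-∞}^{∞} f(x) dx = 2πi · (-sqrt(93)*I/5766) = sqrt(93)*pi/2883

Final answer: sqrt(93)*pi/2883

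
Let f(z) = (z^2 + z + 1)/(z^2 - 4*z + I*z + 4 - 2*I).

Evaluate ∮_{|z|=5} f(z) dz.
By the residue theorem, ∮_C f(z) dz = 2πi · (sum of the residues of f at the poles inside |z| = 5).

The denominator factors as (z - 2 + I)*(z - 2), so the singularities of f are simple poles at z = 2 - I, z = 2.
  |2 - I|² = 5 < 25 = 5², so this pole is inside the contour.
  |2|² = 4 < 25 = 5², so this pole is inside the contour.

With P(z) = z^2 + z + 1 and Q(z) = z^2 - 4*z + I*z + 4 - 2*I, each pole is simple, so Res(f, z₀) = P(z₀)/Q'(z₀) with Q'(z) = 2*z - 4 + I.
  Res(f, 2 - I) = P(2 - I)/Q'(2 - I) = (6 - 5*I)/(-I) = 5 + 6*I
  Res(f, 2) = P(2)/Q'(2) = (7)/(I) = -7*I

Sum of residues inside C: 5 - I
∮_C f(z) dz = 2πi · (5 - I) = pi*(2 + 10*I)

Final answer: pi*(2 + 10*I)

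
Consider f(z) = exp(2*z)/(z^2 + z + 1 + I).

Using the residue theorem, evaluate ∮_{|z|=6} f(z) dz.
pi*(4/5 - 2*I/5)*exp(-2 + 2*I) + pi*(-4/5 + 2*I/5)*exp(-2*I)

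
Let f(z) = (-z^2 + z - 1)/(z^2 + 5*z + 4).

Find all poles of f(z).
{-4, -1}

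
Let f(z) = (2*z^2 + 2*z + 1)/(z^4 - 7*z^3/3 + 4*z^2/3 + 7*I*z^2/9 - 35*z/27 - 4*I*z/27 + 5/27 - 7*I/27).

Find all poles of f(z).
The singularities of f are the zeros of the denominator. Factoring,
  z^4 - 7*z^3/3 + 4*z^2/3 + 7*I*z^2/9 - 35*z/27 - 4*I*z/27 + 5/27 - 7*I/27 = (z - 2 + I/3)*(z - I)*(z + I/3)*(z - 1/3 + I/3)
so the candidates are z = 2 - I/3, z = I, z = -I/3, z = 1/3 - I/3.

Check the numerator P(z) = 2*z^2 + 2*z + 1 at each one:
  P(2 - I/3) = 115/9 - 10*I/3 ≠ 0, so z = 2 - I/3 is a (simple) pole.
  P(I) = -1 + 2*I ≠ 0, so z = I is a (simple) pole.
  P(-I/3) = 7/9 - 2*I/3 ≠ 0, so z = -I/3 is a (simple) pole.
  P(1/3 - I/3) = 5/3 - 10*I/9 ≠ 0, so z = 1/3 - I/3 is a (simple) pole.

Poles of f: {-I/3, I, 1/3 - I/3, 2 - I/3}

Final answer: {-I/3, I, 1/3 - I/3, 2 - I/3}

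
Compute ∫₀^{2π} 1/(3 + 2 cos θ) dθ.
2*sqrt(5)*pi/5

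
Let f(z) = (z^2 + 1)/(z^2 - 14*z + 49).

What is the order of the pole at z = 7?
Factor the denominator:
  z^2 - 14*z + 49 = (z - 7)^2

The numerator P(z) = z^2 + 1 has P(7) = 50 ≠ 0, so no factor of (z - 7) cancels.
Near z = 7 we can therefore write f(z) = g(z)/(z - 7)^2 with g analytic at 7 and g(7) ≠ 0 (g is just the numerator).

Hence z = 7 is a pole of order 2.

Final answer: 2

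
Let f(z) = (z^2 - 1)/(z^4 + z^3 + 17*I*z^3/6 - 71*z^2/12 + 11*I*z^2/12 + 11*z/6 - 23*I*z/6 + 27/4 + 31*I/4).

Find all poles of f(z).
The singularities of f are the zeros of the denominator. Factoring,
  z^4 + z^3 + 17*I*z^3/6 - 71*z^2/12 + 11*I*z^2/12 + 11*z/6 - 23*I*z/6 + 27/4 + 31*I/4 = (z + 2 + I)*(z + 3/2 + I)*(z - 3/2 + 3*I/2)*(z - 1 - 2*I/3)
so the candidates are z = -2 - I, z = -3/2 - I, z = 3/2 - 3*I/2, z = 1 + 2*I/3.

Check the numerator P(z) = z^2 - 1 at each one:
  P(-2 - I) = 2 + 4*I ≠ 0, so z = -2 - I is a (simple) pole.
  P(-3/2 - I) = 1/4 + 3*I ≠ 0, so z = -3/2 - I is a (simple) pole.
  P(3/2 - 3*I/2) = -1 - 9*I/2 ≠ 0, so z = 3/2 - 3*I/2 is a (simple) pole.
  P(1 + 2*I/3) = -4/9 + 4*I/3 ≠ 0, so z = 1 + 2*I/3 is a (simple) pole.

Poles of f: {-2 - I, -3/2 - I, 1 + 2*I/3, 3/2 - 3*I/2}

Final answer: {-2 - I, -3/2 - I, 1 + 2*I/3, 3/2 - 3*I/2}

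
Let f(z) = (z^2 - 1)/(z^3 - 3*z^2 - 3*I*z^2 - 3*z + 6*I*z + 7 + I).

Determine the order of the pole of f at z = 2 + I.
2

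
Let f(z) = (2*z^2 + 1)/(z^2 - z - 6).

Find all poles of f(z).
The singularities of f are the zeros of the denominator. Factoring,
  z^2 - z - 6 = (z - 3)*(z + 2)
so the candidates are z = 3, z = -2.

Check the numerator P(z) = 2*z^2 + 1 at each one:
  P(3) = 19 ≠ 0, so z = 3 is a (simple) pole.
  P(-2) = 9 ≠ 0, so z = -2 is a (simple) pole.

Poles of f: {-2, 3}

Final answer: {-2, 3}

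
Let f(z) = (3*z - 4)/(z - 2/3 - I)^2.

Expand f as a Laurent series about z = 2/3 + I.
Put w = z - (2/3 + I), i.e. z = w + 2/3 + I. The denominator is w^2, so it suffices to rewrite the numerator in powers of w.

P(z) = 3*z - 4
P(w + 2/3 + I) = -2 + 3*I + 3*w

Dividing each term by w^2:
  f = (-2 + 3*I)/w^2 + 3/w

Substituting back w = z - 2/3 - I:
  f(z) = (-2 + 3*I)/(z - 2/3 - I)^2 + 3/(z - 2/3 - I)

The series is finite because the numerator is a polynomial; the negative powers form the principal part, and the coefficient of 1/(z - 2/3 - I) gives Res(f, 2/3 + I) = 3.

Final answer: (-2 + 3*I)/(z - 2/3 - I)^2 + 3/(z - 2/3 - I)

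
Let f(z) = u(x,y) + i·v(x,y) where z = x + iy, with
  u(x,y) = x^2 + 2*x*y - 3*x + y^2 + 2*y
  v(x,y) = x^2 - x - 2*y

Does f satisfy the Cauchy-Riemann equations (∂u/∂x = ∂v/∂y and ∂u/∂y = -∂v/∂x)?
∂u/∂x = 2*x + 2*y - 3
∂v/∂y = -2
∂u/∂y = 2*x + 2*y + 2
∂v/∂x = 2*x - 1
∂u/∂x ≠ ∂v/∂y and ∂u/∂y ≠ -∂v/∂x; the Cauchy-Riemann equations are not satisfied, so f is not analytic.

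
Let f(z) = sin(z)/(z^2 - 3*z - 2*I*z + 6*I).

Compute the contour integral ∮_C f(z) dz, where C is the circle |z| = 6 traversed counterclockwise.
By the residue theorem, ∮_C f(z) dz = 2πi · (sum of the residues of f at the poles inside |z| = 6).

The denominator factors as (z - 2*I)*(z - 3), so the singularities of f are simple poles at z = 2*I, z = 3.
  |2*I|² = 4 < 36 = 6², so this pole is inside the contour.
  |3|² = 9 < 36 = 6², so this pole is inside the contour.

With P(z) = sin(z) and Q(z) = z^2 - 3*z - 2*I*z + 6*I, each pole is simple, so Res(f, z₀) = P(z₀)/Q'(z₀) with Q'(z) = 2*z - 3 - 2*I.
  Res(f, 2*I) = P(2*I)/Q'(2*I) = (I*sinh(2))/(-3 + 2*I) = (2/13 - 3*I/13)*sinh(2)
  Res(f, 3) = P(3)/Q'(3) = (sin(3))/(3 - 2*I) = (3/13 + 2*I/13)*sin(3)

Sum of residues inside C: (2/13 - 3*I/13)*sinh(2) + (3/13 + 2*I/13)*sin(3)
∮_C f(z) dz = 2πi · ((2/13 - 3*I/13)*sinh(2) + (3/13 + 2*I/13)*sin(3)) = pi*(-4/13 + 6*I/13)*sin(3) + pi*(6/13 + 4*I/13)*sinh(2)

Final answer: pi*(-4/13 + 6*I/13)*sin(3) + pi*(6/13 + 4*I/13)*sinh(2)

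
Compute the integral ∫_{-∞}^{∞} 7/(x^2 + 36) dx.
Let f(z) = 7/(z^2 + 36). The denominator has no real zeros and deg Q - deg P = 2 ≥ 2, so the integral of f over the upper semicircle |z| = R tends to 0 as R → ∞. Closing the contour in the upper half-plane,
  ∫_{-∞}^{∞} f(x) dx = 2πi · Σ Res(f, z_k)  over the poles with Im z_k > 0.

Zeros of the denominator: z^2 + 36 = 0 gives z = ±6*I.
Upper half-plane: z = 6*I (simple).

Each pole is a simple zero of Q(z) = z^2 + 36, so Res(f, z₀) = P(z₀)/Q'(z₀) with P(z) = 7, Q'(z) = 2*z:
  Res(f, 6*I) = (7)/(12*I) = -7*I/12

∫_{-∞}^{∞} f(x) dx = 2πi · (-7*I/12) = 7*pi/6

Final answer: 7*pi/6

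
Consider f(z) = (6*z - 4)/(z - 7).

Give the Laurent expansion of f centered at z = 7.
Put w = z - (7), i.e. z = w + 7. The denominator is w, so it suffices to rewrite the numerator in powers of w.

P(z) = 6*z - 4
P(w + 7) = 38 + 6*w

Dividing each term by w:
  f = 38/w + 6

Substituting back w = z - 7:
  f(z) = 38/(z - 7) + 6

The series is finite because the numerator is a polynomial; the negative powers form the principal part, and the coefficient of 1/(z - 7) gives Res(f, 7) = 38.

Final answer: 38/(z - 7) + 6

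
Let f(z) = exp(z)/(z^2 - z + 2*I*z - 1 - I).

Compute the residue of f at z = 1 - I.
exp(1 - I)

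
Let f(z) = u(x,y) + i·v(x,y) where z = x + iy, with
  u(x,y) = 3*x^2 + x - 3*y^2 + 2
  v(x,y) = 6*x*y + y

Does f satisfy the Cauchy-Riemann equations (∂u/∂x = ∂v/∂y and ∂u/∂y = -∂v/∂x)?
∂u/∂x = 6*x + 1
∂v/∂y = 6*x + 1
∂u/∂y = -6*y
∂v/∂x = 6*y
∂u/∂x = ∂v/∂y and ∂u/∂y = -∂v/∂x hold identically; f is analytic.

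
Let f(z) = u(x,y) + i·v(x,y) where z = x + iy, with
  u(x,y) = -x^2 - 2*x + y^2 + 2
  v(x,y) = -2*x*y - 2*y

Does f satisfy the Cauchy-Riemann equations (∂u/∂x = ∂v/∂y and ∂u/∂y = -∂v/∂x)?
∂u/∂x = -2*x - 2
∂v/∂y = -2*x - 2
∂u/∂y = 2*y
∂v/∂x = -2*y
∂u/∂x = ∂v/∂y and ∂u/∂y = -∂v/∂x hold identically; f is analytic.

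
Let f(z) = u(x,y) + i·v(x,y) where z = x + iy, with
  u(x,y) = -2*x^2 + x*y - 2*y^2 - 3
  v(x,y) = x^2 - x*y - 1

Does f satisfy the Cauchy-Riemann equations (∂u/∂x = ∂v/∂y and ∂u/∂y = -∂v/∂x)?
∂u/∂x = -4*x + y
∂v/∂y = -x
∂u/∂y = x - 4*y
∂v/∂x = 2*x - y
∂u/∂x ≠ ∂v/∂y and ∂u/∂y ≠ -∂v/∂x; the Cauchy-Riemann equations are not satisfied, so f is not analytic.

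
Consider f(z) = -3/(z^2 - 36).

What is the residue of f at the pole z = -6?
1/4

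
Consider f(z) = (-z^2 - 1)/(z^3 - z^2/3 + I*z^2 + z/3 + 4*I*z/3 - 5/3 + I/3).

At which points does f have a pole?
The singularities of f are the zeros of the denominator. Factoring,
  z^3 - z^2/3 + I*z^2 + z/3 + 4*I*z/3 - 5/3 + I/3 = (z + I)*(z - 1 + I)*(z + 2/3 - I)
so the candidates are z = -I, z = 1 - I, z = -2/3 + I.

Check the numerator P(z) = -z^2 - 1 at each one:
  P(-I) = 0, so the factor (z + I) cancels and z = -I is only a removable singularity, not a pole.
  P(1 - I) = -1 + 2*I ≠ 0, so z = 1 - I is a (simple) pole.
  P(-2/3 + I) = -4/9 + 4*I/3 ≠ 0, so z = -2/3 + I is a (simple) pole.

Poles of f: {-2/3 + I, 1 - I}

Final answer: {-2/3 + I, 1 - I}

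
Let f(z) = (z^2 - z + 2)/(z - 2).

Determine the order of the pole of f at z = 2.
Factor the denominator:
  z - 2 = (z - 2)

The numerator P(z) = z^2 - z + 2 has P(2) = 4 ≠ 0, so no factor of (z - 2) cancels.
Near z = 2 we can therefore write f(z) = g(z)/(z - 2) with g analytic at 2 and g(2) ≠ 0 (g is just the numerator).

Hence z = 2 is a pole of order 1.

Final answer: 1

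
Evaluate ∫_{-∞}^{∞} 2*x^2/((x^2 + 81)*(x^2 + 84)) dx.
Let f(z) = 2*z^2/((z^2 + 81)*(z^2 + 84)). The denominator has no real zeros and deg Q - deg P = 2 ≥ 2, so the integral of f over the upper semicircle |z| = R tends to 0 as R → ∞. Closing the contour in the upper half-plane,
  ∫_{-∞}^{∞} f(x) dx = 2πi · Σ Res(f, z_k)  over the poles with Im z_k > 0.

Zeros of the denominator: z^2 + 81 = 0 gives z = ±9*I; z^2 + 84 = 0 gives z = ±2*sqrt(21)*I.
Upper half-plane: z = 9*I, z = 2*sqrt(21)*I (simple).

Each pole is a simple zero of Q(z) = z^4 + 165*z^2 + 6804, so Res(f, z₀) = P(z₀)/Q'(z₀) with P(z) = 2*z^2, Q'(z) = 4*z^3 + 330*z:
  Res(f, 9*I) = (-162)/(54*I) = 3*I
  Res(f, 2*sqrt(21)*I) = (-168)/(-12*sqrt(21)*I) = -2*sqrt(21)*I/3

Sum of residues: I*(9 - 2*sqrt(21))/3
∫_{-∞}^{∞} f(x) dx = 2πi · (I*(9 - 2*sqrt(21))/3) = 2*pi*(-9 + 2*sqrt(21))/3

Final answer: 2*pi*(-9 + 2*sqrt(21))/3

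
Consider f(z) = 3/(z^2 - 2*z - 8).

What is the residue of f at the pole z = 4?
Write f(z) = P(z)/Q(z) with P(z) = 3 and Q(z) = z^2 - 2*z - 8.
The denominator factors as Q(z) = (z - 4)*(z + 2), so z = 4 is a simple zero of Q and P is analytic there; z = 4 is therefore a simple pole and
  Res(f, z₀) = P(z₀)/Q'(z₀).

Q'(z) = 2*z - 2, so Q'(4) = 6.
P(4) = 3.

Res(f, 4) = (3)/(6) = 1/2

Final answer: 1/2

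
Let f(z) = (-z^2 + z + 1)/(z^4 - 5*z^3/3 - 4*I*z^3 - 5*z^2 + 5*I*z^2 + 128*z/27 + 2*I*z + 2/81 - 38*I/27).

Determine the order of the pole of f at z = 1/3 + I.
3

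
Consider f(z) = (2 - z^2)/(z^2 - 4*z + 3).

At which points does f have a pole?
{1, 3}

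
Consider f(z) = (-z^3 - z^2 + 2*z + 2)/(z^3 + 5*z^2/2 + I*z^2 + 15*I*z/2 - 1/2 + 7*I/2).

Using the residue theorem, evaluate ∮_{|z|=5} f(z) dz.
By the residue theorem, ∮_C f(z) dz = 2πi · (sum of the residues of f at the poles inside |z| = 5).

The denominator factors as (z + 1/2)*(z + 3 - I)*(z - 1 + 2*I), so the singularities of f are simple poles at z = -1/2, z = -3 + I, z = 1 - 2*I.
  |-1/2|² = 1/4 < 25 = 5², so this pole is inside the contour.
  |-3 + I|² = 10 < 25 = 5², so this pole is inside the contour.
  |1 - 2*I|² = 5 < 25 = 5², so this pole is inside the contour.

With P(z) = -z^3 - z^2 + 2*z + 2 and Q(z) = z^3 + 5*z^2/2 + I*z^2 + 15*I*z/2 - 1/2 + 7*I/2, each pole is simple, so Res(f, z₀) = P(z₀)/Q'(z₀) with Q'(z) = 3*z^2 + 5*z + 2*I*z + 15*I/2.
  Res(f, -1/2) = P(-1/2)/Q'(-1/2) = (7/8)/(-7/4 + 13*I/2) = -49/1450 - 91*I/725
  Res(f, -3 + I) = P(-3 + I)/Q'(-3 + I) = (6 - 18*I)/(7 - 23*I/2) = 996/725 - 228*I/725
  Res(f, 1 - 2*I) = P(1 - 2*I)/Q'(1 - 2*I) = (18 - 2*I)/(-25*I/2) = 4/25 + 36*I/25

Sum of residues inside C: 3/2 + I
∮_C f(z) dz = 2πi · (3/2 + I) = pi*(-2 + 3*I)

Final answer: pi*(-2 + 3*I)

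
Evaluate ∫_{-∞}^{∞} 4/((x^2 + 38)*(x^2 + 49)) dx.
Let f(z) = 4/((z^2 + 38)*(z^2 + 49)). The denominator has no real zeros and deg Q - deg P = 4 ≥ 2, so the integral of f over the upper semicircle |z| = R tends to 0 as R → ∞. Closing the contour in the upper half-plane,
  ∫_{-∞}^{∞} f(x) dx = 2πi · Σ Res(f, z_k)  over the poles with Im z_k > 0.

Zeros of the denominator: z^2 + 49 = 0 gives z = ±7*I; z^2 + 38 = 0 gives z = ±sqrt(38)*I.
Upper half-plane: z = 7*I, z = sqrt(38)*I (simple).

Each pole is a simple zero of Q(z) = z^4 + 87*z^2 + 1862, so Res(f, z₀) = P(z₀)/Q'(z₀) with P(z) = 4, Q'(z) = 4*z^3 + 174*z:
  Res(f, 7*I) = (4)/(-154*I) = 2*I/77
  Res(f, sqrt(38)*I) = (4)/(22*sqrt(38)*I) = -sqrt(38)*I/209

Sum of residues: I*(38 - 7*sqrt(38))/1463
∫_{-∞}^{∞} f(x) dx = 2πi · (I*(38 - 7*sqrt(38))/1463) = 2*pi*(-38 + 7*sqrt(38))/1463

Final answer: 2*pi*(-38 + 7*sqrt(38))/1463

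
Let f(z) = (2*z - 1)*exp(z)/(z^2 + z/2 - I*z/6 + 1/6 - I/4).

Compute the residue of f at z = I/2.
Write f(z) = P(z)/Q(z) with P(z) = (2*z - 1)*exp(z) and Q(z) = z^2 + z/2 - I*z/6 + 1/6 - I/4.
The denominator factors as Q(z) = (z - I/2)*(z + 1/2 + I/3), so z = I/2 is a simple zero of Q and P is analytic there; z = I/2 is therefore a simple pole and
  Res(f, z₀) = P(z₀)/Q'(z₀).

Q'(z) = 2*z + 1/2 - I/6, so Q'(I/2) = 1/2 + 5*I/6.
P(I/2) = (-1 + I)*exp(I/2).

Res(f, I/2) = ((-1 + I)*exp(I/2))/(1/2 + 5*I/6) = (6/17 + 24*I/17)*exp(I/2)

Final answer: (6/17 + 24*I/17)*exp(I/2)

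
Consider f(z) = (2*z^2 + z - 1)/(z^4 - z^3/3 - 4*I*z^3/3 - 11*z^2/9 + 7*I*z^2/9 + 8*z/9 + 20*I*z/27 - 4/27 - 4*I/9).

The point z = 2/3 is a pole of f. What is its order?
2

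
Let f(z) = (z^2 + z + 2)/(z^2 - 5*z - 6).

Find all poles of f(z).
{-1, 6}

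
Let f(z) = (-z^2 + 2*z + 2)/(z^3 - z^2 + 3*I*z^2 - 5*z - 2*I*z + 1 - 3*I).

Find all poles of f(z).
The singularities of f are the zeros of the denominator. Factoring,
  z^3 - z^2 + 3*I*z^2 - 5*z - 2*I*z + 1 - 3*I = (z + I)*(z + 1 + I)*(z - 2 + I)
so the candidates are z = -I, z = -1 - I, z = 2 - I.

Check the numerator P(z) = -z^2 + 2*z + 2 at each one:
  P(-I) = 3 - 2*I ≠ 0, so z = -I is a (simple) pole.
  P(-1 - I) = -4*I ≠ 0, so z = -1 - I is a (simple) pole.
  P(2 - I) = 3 + 2*I ≠ 0, so z = 2 - I is a (simple) pole.

Poles of f: {-1 - I, -I, 2 - I}

Final answer: {-1 - I, -I, 2 - I}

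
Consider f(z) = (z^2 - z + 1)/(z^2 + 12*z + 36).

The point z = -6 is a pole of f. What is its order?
Factor the denominator:
  z^2 + 12*z + 36 = (z + 6)^2

The numerator P(z) = z^2 - z + 1 has P(-6) = 43 ≠ 0, so no factor of (z + 6) cancels.
Near z = -6 we can therefore write f(z) = g(z)/(z + 6)^2 with g analytic at -6 and g(-6) ≠ 0 (g is just the numerator).

Hence z = -6 is a pole of order 2.

Final answer: 2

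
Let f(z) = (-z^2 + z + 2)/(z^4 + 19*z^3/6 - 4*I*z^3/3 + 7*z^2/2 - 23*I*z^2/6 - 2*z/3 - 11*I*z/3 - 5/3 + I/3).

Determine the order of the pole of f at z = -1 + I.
Factor the denominator:
  z^4 + 19*z^3/6 - 4*I*z^3/3 + 7*z^2/2 - 23*I*z^2/6 - 2*z/3 - 11*I*z/3 - 5/3 + I/3 = (z + 1 - I)^2*(z + 3/2 + I)*(z - 1/3 - I/3)

The numerator P(z) = -z^2 + z + 2 has P(-1 + I) = 1 + 3*I ≠ 0, so no factor of (z + 1 - I) cancels.
Near z = -1 + I we can therefore write f(z) = g(z)/(z + 1 - I)^2 with g analytic at -1 + I and g(-1 + I) ≠ 0 (g is the numerator divided by the remaining denominator factors).

Hence z = -1 + I is a pole of order 2.

Final answer: 2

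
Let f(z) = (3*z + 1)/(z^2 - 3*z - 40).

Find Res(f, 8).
Write f(z) = P(z)/Q(z) with P(z) = 3*z + 1 and Q(z) = z^2 - 3*z - 40.
The denominator factors as Q(z) = (z + 5)*(z - 8), so z = 8 is a simple zero of Q and P is analytic there; z = 8 is therefore a simple pole and
  Res(f, z₀) = P(z₀)/Q'(z₀).

Q'(z) = 2*z - 3, so Q'(8) = 13.
P(8) = 25.

Res(f, 8) = (25)/(13) = 25/13

Final answer: 25/13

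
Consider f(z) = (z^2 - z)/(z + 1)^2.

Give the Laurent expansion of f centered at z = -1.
Put w = z - (-1), i.e. z = w - 1. The denominator is w^2, so it suffices to rewrite the numerator in powers of w.

P(z) = z^2 - z
P(w - 1) = 2 - 3*w + w^2

Dividing each term by w^2:
  f = 2/w^2 - 3/w + 1

Substituting back w = z + 1:
  f(z) = 2/(z + 1)^2 - 3/(z + 1) + 1

The series is finite because the numerator is a polynomial; the negative powers form the principal part, and the coefficient of 1/(z + 1) gives Res(f, -1) = -3.

Final answer: 2/(z + 1)^2 - 3/(z + 1) + 1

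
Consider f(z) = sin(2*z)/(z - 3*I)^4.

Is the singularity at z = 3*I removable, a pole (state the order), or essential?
Write f(z) = g(z)/(z - 3*I)^4 with g(z) = sin(2*z).
g is entire and g(3*I) = I*sinh(6) ≠ 0, so no factor of (z - 3*I) cancels: the Laurent expansion of f about z = 3*I starts at the power -4, i.e. lim_{z→z₀} (z - z₀)^4 f(z) = I*sinh(6) is finite and nonzero.
So z = 3*I is a pole of order 4.

Final answer: pole of order 4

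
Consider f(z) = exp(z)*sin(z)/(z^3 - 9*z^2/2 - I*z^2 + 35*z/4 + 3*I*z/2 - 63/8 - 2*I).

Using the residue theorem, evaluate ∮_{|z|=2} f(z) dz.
By the residue theorem, ∮_C f(z) dz = 2πi · (sum of the residues of f at the poles inside |z| = 2).

The denominator factors as (z - 1 + 3*I/2)*(z - 3/2 - I)*(z - 2 - 3*I/2), so the singularities of f are simple poles at z = 1 - 3*I/2, z = 3/2 + I, z = 2 + 3*I/2.
  |1 - 3*I/2|² = 13/4 < 4 = 2², so this pole is inside the contour.
  |3/2 + I|² = 13/4 < 4 = 2², so this pole is inside the contour.
  |2 + 3*I/2|² = 25/4 > 4 = 2², so this pole is outside the contour.

With P(z) = exp(z)*sin(z) and Q(z) = z^3 - 9*z^2/2 - I*z^2 + 35*z/4 + 3*I*z/2 - 63/8 - 2*I, each pole is simple, so Res(f, z₀) = P(z₀)/Q'(z₀) with Q'(z) = 3*z^2 - 9*z - 2*I*z + 35/4 + 3*I/2.
  Res(f, 1 - 3*I/2) = P(1 - 3*I/2)/Q'(1 - 3*I/2) = (exp(1 - 3*I/2)*sin(1 - 3*I/2))/(-7 + 4*I) = (-7/65 - 4*I/65)*exp(1 - 3*I/2)*sin(1 - 3*I/2)
  Res(f, 3/2 + I) = P(3/2 + I)/Q'(3/2 + I) = (exp(3/2 + I)*sin(3/2 + I))/(1 - 3*I/2) = (4/13 + 6*I/13)*exp(3/2 + I)*sin(3/2 + I)

Sum of residues inside C: (-7/65 - 4*I/65)*exp(1 - 3*I/2)*sin(1 - 3*I/2) + (4/13 + 6*I/13)*exp(3/2 + I)*sin(3/2 + I)
∮_C f(z) dz = 2πi · ((-7/65 - 4*I/65)*exp(1 - 3*I/2)*sin(1 - 3*I/2) + (4/13 + 6*I/13)*exp(3/2 + I)*sin(3/2 + I)) = pi*(-12/13 + 8*I/13)*exp(3/2 + I)*sin(3/2 + I) + pi*(8/65 - 14*I/65)*exp(1 - 3*I/2)*sin(1 - 3*I/2)

Final answer: pi*(-12/13 + 8*I/13)*exp(3/2 + I)*sin(3/2 + I) + pi*(8/65 - 14*I/65)*exp(1 - 3*I/2)*sin(1 - 3*I/2)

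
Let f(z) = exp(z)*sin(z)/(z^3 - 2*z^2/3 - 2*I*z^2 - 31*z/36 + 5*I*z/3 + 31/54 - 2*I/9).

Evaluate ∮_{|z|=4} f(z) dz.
pi*(-288/169 - 120*I/169)*exp(2/3)*sin(2/3) + pi*(144/169 + 60*I/169)*exp(-1/3 + 3*I/2)*sin(1/3 - 3*I/2) + pi*(432/169 + 180*I/169)*exp(1/3 + I/2)*sin(1/3 + I/2)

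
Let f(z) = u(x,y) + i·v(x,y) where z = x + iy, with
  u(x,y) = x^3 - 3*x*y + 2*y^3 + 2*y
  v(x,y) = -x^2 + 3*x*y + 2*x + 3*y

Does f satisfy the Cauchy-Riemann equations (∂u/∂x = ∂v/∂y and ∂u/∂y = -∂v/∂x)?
∂u/∂x = 3*x^2 - 3*y
∂v/∂y = 3*x + 3
∂u/∂y = -3*x + 6*y^2 + 2
∂v/∂x = -2*x + 3*y + 2
∂u/∂x ≠ ∂v/∂y and ∂u/∂y ≠ -∂v/∂x; the Cauchy-Riemann equations are not satisfied, so f is not analytic.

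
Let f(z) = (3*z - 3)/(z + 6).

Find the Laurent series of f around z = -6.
Put w = z - (-6), i.e. z = w - 6. The denominator is w, so it suffices to rewrite the numerator in powers of w.

P(z) = 3*z - 3
P(w - 6) = -21 + 3*w

Dividing each term by w:
  f = -21/w + 3

Substituting back w = z + 6:
  f(z) = -21/(z + 6) + 3

The series is finite because the numerator is a polynomial; the negative powers form the principal part, and the coefficient of 1/(z + 6) gives Res(f, -6) = -21.

Final answer: -21/(z + 6) + 3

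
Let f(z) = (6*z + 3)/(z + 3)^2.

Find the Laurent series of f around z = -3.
-15/(z + 3)^2 + 6/(z + 3)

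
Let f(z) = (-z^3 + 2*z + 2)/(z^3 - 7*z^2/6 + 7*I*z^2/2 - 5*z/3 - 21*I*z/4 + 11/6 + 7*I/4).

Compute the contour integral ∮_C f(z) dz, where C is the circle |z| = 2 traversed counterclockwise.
By the residue theorem, ∮_C f(z) dz = 2πi · (sum of the residues of f at the poles inside |z| = 2).

The denominator factors as (z - 1)*(z - 2/3 + I/2)*(z + 1/2 + 3*I), so the singularities of f are simple poles at z = 1, z = 2/3 - I/2, z = -1/2 - 3*I.
  |1|² = 1 < 4 = 2², so this pole is inside the contour.
  |2/3 - I/2|² = 25/36 < 4 = 2², so this pole is inside the contour.
  |-1/2 - 3*I|² = 37/4 > 4 = 2², so this pole is outside the contour.

With P(z) = -z^3 + 2*z + 2 and Q(z) = z^3 - 7*z^2/6 + 7*I*z^2/2 - 5*z/3 - 21*I*z/4 + 11/6 + 7*I/4, each pole is simple, so Res(f, z₀) = P(z₀)/Q'(z₀) with Q'(z) = 3*z^2 - 7*z/3 + 7*I*z - 5/3 - 21*I/4.
  Res(f, 1) = P(1)/Q'(1) = (3)/(-1 + 7*I/4) = -48/65 - 84*I/65
  Res(f, 2/3 - I/2) = P(2/3 - I/2)/Q'(2/3 - I/2) = (191/54 - 11*I/24)/(31/36 - 17*I/12) = 28733/21372 + 11965*I/7124

Sum of residues inside C: 4981/8220 + 1061*I/2740
∮_C f(z) dz = 2πi · (4981/8220 + 1061*I/2740) = pi*(-1061/1370 + 4981*I/4110)

Final answer: pi*(-1061/1370 + 4981*I/4110)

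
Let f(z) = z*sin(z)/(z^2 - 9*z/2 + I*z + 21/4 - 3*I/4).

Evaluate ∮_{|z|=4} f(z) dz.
pi*(-6/5 + 12*I/5)*sin(3 - 3*I/2) + pi*(6/5 - 2*I/5)*sin(3/2 + I/2)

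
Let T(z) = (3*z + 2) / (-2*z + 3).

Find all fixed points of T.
T(z) = z means 3*z + 2 = z*(-2*z + 3), i.e.
  -2*z^2 - 2 = 0.
Discriminant: (0)^2 - 4*(-2)*(-2) = -16, so the roots are complex conjugates.
  z = (0 ± I*sqrt(16))/(2*(-2))
Fixed points: {-I, I}

Final answer: {-I, I}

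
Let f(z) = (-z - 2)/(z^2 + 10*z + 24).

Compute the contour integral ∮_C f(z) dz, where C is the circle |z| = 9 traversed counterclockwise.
-2*I*pi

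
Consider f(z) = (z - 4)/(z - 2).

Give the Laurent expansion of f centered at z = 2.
Put w = z - (2), i.e. z = w + 2. The denominator is w, so it suffices to rewrite the numerator in powers of w.

P(z) = z - 4
P(w + 2) = -2 + w

Dividing each term by w:
  f = -2/w + 1

Substituting back w = z - 2:
  f(z) = -2/(z - 2) + 1

The series is finite because the numerator is a polynomial; the negative powers form the principal part, and the coefficient of 1/(z - 2) gives Res(f, 2) = -2.

Final answer: -2/(z - 2) + 1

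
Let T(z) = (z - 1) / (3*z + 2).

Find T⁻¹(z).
(-2*z - 1)/(3*z - 1)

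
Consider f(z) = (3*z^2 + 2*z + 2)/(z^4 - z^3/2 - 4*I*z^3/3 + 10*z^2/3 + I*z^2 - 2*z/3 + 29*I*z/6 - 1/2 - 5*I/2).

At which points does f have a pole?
The singularities of f are the zeros of the denominator. Factoring,
  z^4 - z^3/2 - 4*I*z^3/3 + 10*z^2/3 + I*z^2 - 2*z/3 + 29*I*z/6 - 1/2 - 5*I/2 = (z - 3*I)*(z - 1 + I)*(z - 1/2)*(z + 1 + 2*I/3)
so the candidates are z = 3*I, z = 1 - I, z = 1/2, z = -1 - 2*I/3.

Check the numerator P(z) = 3*z^2 + 2*z + 2 at each one:
  P(3*I) = -25 + 6*I ≠ 0, so z = 3*I is a (simple) pole.
  P(1 - I) = 4 - 8*I ≠ 0, so z = 1 - I is a (simple) pole.
  P(1/2) = 15/4 ≠ 0, so z = 1/2 is a (simple) pole.
  P(-1 - 2*I/3) = 5/3 + 8*I/3 ≠ 0, so z = -1 - 2*I/3 is a (simple) pole.

Poles of f: {-1 - 2*I/3, 3*I, 1/2, 1 - I}

Final answer: {-1 - 2*I/3, 3*I, 1/2, 1 - I}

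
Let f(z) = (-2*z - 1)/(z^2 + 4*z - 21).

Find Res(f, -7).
Write f(z) = P(z)/Q(z) with P(z) = -2*z - 1 and Q(z) = z^2 + 4*z - 21.
The denominator factors as Q(z) = (z + 7)*(z - 3), so z = -7 is a simple zero of Q and P is analytic there; z = -7 is therefore a simple pole and
  Res(f, z₀) = P(z₀)/Q'(z₀).

Q'(z) = 2*z + 4, so Q'(-7) = -10.
P(-7) = 13.

Res(f, -7) = (13)/(-10) = -13/10

Final answer: -13/10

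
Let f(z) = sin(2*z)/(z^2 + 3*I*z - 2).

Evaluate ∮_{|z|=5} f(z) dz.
By the residue theorem, ∮_C f(z) dz = 2πi · (sum of the residues of f at the poles inside |z| = 5).

The denominator factors as (z + I)*(z + 2*I), so the singularities of f are simple poles at z = -I, z = -2*I.
  |-I|² = 1 < 25 = 5², so this pole is inside the contour.
  |-2*I|² = 4 < 25 = 5², so this pole is inside the contour.

With P(z) = sin(2*z) and Q(z) = z^2 + 3*I*z - 2, each pole is simple, so Res(f, z₀) = P(z₀)/Q'(z₀) with Q'(z) = 2*z + 3*I.
  Res(f, -I) = P(-I)/Q'(-I) = (-I*sinh(2))/(I) = -sinh(2)
  Res(f, -2*I) = P(-2*I)/Q'(-2*I) = (-I*sinh(4))/(-I) = sinh(4)

Sum of residues inside C: -sinh(2) + sinh(4)
∮_C f(z) dz = 2πi · (-sinh(2) + sinh(4)) = -2*I*pi*sinh(2) + 2*I*pi*sinh(4)

Final answer: -2*I*pi*sinh(2) + 2*I*pi*sinh(4)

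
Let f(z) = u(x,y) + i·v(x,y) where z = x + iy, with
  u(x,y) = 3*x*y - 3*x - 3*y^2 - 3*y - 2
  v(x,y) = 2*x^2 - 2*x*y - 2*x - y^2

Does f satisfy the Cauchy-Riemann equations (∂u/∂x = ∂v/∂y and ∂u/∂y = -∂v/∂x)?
∂u/∂x = 3*y - 3
∂v/∂y = -2*x - 2*y
∂u/∂y = 3*x - 6*y - 3
∂v/∂x = 4*x - 2*y - 2
∂u/∂x ≠ ∂v/∂y and ∂u/∂y ≠ -∂v/∂x; the Cauchy-Riemann equations are not satisfied, so f is not analytic.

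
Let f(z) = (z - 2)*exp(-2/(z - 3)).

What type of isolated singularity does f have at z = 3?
essential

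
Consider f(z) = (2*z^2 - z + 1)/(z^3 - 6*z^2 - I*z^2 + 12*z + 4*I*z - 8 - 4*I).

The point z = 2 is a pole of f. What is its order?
2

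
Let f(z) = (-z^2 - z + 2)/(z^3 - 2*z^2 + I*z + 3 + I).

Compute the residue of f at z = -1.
Write f(z) = P(z)/Q(z) with P(z) = -z^2 - z + 2 and Q(z) = z^3 - 2*z^2 + I*z + 3 + I.
The denominator factors as Q(z) = (z + 1)*(z - 1 - I)*(z - 2 + I), so z = -1 is a simple zero of Q and P is analytic there; z = -1 is therefore a simple pole and
  Res(f, z₀) = P(z₀)/Q'(z₀).

Q'(z) = 3*z^2 - 4*z + I, so Q'(-1) = 7 + I.
P(-1) = 2.

Res(f, -1) = (2)/(7 + I) = 7/25 - I/25

Final answer: 7/25 - I/25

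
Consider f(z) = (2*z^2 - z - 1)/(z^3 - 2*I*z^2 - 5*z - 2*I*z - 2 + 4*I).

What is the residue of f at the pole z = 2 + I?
Write f(z) = P(z)/Q(z) with P(z) = 2*z^2 - z - 1 and Q(z) = z^3 - 2*I*z^2 - 5*z - 2*I*z - 2 + 4*I.
The denominator factors as Q(z) = (z - I)*(z - 2 - I)*(z + 2), so z = 2 + I is a simple zero of Q and P is analytic there; z = 2 + I is therefore a simple pole and
  Res(f, z₀) = P(z₀)/Q'(z₀).

Q'(z) = 3*z^2 - 4*I*z - 5 - 2*I, so Q'(2 + I) = 8 + 2*I.
P(2 + I) = 3 + 7*I.

Res(f, 2 + I) = (3 + 7*I)/(8 + 2*I) = 19/34 + 25*I/34

Final answer: 19/34 + 25*I/34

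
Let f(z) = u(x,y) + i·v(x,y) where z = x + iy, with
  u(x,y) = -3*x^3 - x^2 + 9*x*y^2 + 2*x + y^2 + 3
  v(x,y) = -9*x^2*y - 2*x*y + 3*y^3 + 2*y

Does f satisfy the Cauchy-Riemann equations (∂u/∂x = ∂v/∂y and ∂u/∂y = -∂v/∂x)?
∂u/∂x = -9*x^2 - 2*x + 9*y^2 + 2
∂v/∂y = -9*x^2 - 2*x + 9*y^2 + 2
∂u/∂y = 18*x*y + 2*y
∂v/∂x = -18*x*y - 2*y
∂u/∂x = ∂v/∂y and ∂u/∂y = -∂v/∂x hold identically; f is analytic.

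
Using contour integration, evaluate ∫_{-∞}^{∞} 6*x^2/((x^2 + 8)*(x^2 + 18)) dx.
Let f(z) = 6*z^2/((z^2 + 8)*(z^2 + 18)). The denominator has no real zeros and deg Q - deg P = 2 ≥ 2, so the integral of f over the upper semicircle |z| = R tends to 0 as R → ∞. Closing the contour in the upper half-plane,
  ∫_{-∞}^{∞} f(x) dx = 2πi · Σ Res(f, z_k)  over the poles with Im z_k > 0.

Zeros of the denominator: z^2 + 18 = 0 gives z = ±3*sqrt(2)*I; z^2 + 8 = 0 gives z = ±2*sqrt(2)*I.
Upper half-plane: z = 2*sqrt(2)*I, z = 3*sqrt(2)*I (simple).

Each pole is a simple zero of Q(z) = z^4 + 26*z^2 + 144, so Res(f, z₀) = P(z₀)/Q'(z₀) with P(z) = 6*z^2, Q'(z) = 4*z^3 + 52*z:
  Res(f, 2*sqrt(2)*I) = (-48)/(40*sqrt(2)*I) = 3*sqrt(2)*I/5
  Res(f, 3*sqrt(2)*I) = (-108)/(-60*sqrt(2)*I) = -9*sqrt(2)*I/10

Sum of residues: -3*sqrt(2)*I/10
∫_{-∞}^{∞} f(x) dx = 2πi · (-3*sqrt(2)*I/10) = 3*sqrt(2)*pi/5

Final answer: 3*sqrt(2)*pi/5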